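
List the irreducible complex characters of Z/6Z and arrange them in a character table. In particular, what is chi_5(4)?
Character table of Z/6Z (irreps indexed chi_0,...,chi_5 with chi_k(m) = zeta_6^(k*m), zeta_6 = exp(2*pi*i/6)):
  irrep \ class  {0} (size 1)  {1} (size 1)    {2} (size 1)    {3} (size 1)  {4} (size 1)    {5} (size 1)  
  chi_0          1             1               1               1             1               1             
  chi_1          1             exp(I*pi/3)     exp(2*I*pi/3)   -1            exp(-2*I*pi/3)  exp(-I*pi/3)  
  chi_2          1             exp(2*I*pi/3)   exp(-2*I*pi/3)  1             exp(2*I*pi/3)   exp(-2*I*pi/3)
  chi_3          1             -1              1               -1            1               -1            
  chi_4          1             exp(-2*I*pi/3)  exp(2*I*pi/3)   1             exp(-2*I*pi/3)  exp(2*I*pi/3) 
  chi_5          1             exp(-I*pi/3)    exp(-2*I*pi/3)  -1            exp(2*I*pi/3)   exp(I*pi/3)   

Spot check: chi_5(4) = zeta_6^(5*4) = zeta_6^20 = exp(2*I*pi/3).

Solution. Z/6Z is abelian, so all 6 irreducible complex representations are 1-dimensional. They are given by chi_k(m) = zeta_6^(k*m) for k = 0,...,5. Row orthogonality: sum_m chi_k(m) conj(chi_l(m)) = 6 * [k = l].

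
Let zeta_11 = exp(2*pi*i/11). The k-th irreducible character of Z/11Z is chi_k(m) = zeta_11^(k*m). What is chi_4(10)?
chi_4(10) = zeta_11^40 = exp(-8*I*pi/11)

Reasoning: chi_4(10) = zeta_11^(4*10) = zeta_11^40. Since zeta_11^11 = 1, this equals zeta_11^7 = exp(2*pi*i*7/11) = exp(-8*I*pi/11).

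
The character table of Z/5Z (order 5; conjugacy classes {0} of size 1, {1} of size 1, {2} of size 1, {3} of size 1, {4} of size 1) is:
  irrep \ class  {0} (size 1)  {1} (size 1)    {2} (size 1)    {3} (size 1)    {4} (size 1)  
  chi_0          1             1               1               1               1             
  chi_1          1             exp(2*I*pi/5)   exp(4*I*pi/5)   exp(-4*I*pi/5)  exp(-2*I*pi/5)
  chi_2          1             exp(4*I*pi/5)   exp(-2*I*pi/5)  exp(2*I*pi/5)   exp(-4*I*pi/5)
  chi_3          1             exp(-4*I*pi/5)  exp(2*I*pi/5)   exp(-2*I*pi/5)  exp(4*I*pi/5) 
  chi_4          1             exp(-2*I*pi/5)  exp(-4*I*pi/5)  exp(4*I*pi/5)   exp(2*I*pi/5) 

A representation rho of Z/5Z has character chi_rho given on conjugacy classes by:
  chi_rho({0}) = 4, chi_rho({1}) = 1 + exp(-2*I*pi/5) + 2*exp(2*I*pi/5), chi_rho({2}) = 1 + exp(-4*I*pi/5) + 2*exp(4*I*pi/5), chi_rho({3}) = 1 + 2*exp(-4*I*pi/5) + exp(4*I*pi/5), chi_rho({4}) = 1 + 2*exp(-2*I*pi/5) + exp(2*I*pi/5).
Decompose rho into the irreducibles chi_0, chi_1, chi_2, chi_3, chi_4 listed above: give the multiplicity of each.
Multiplicities: chi_0: 1, chi_1: 2, chi_2: 0, chi_3: 0, chi_4: 1.

Solution. Use <chi_rho, chi> = (1/|G|) sum_C |C| * chi_rho(C) * conj(chi(C)) with |G| = 5 for each irreducible chi in the table:
  <chi_rho, chi_0> = (1/5)[1*(4)*conj(1) + 1*(1 + exp(-2*I*pi/5) + 2*exp(2*I*pi/5))*conj(1) + 1*(1 + exp(-4*I*pi/5) + 2*exp(4*I*pi/5))*conj(1) + 1*(1 + 2*exp(-4*I*pi/5) + exp(4*I*pi/5))*conj(1) + 1*(1 + 2*exp(-2*I*pi/5) + exp(2*I*pi/5))*conj(1)]
      = (1/5)[(4) + (1 + exp(-2*I*pi/5) + 2*exp(2*I*pi/5)) + (1 + exp(-4*I*pi/5) + 2*exp(4*I*pi/5)) + (1 + 2*exp(-4*I*pi/5) + exp(4*I*pi/5)) + (1 + 2*exp(-2*I*pi/5) + exp(2*I*pi/5))] = 5/5 = 1
  <chi_rho, chi_1> = (1/5)[1*(4)*conj(1) + 1*(1 + exp(-2*I*pi/5) + 2*exp(2*I*pi/5))*conj(exp(2*I*pi/5)) + 1*(1 + exp(-4*I*pi/5) + 2*exp(4*I*pi/5))*conj(exp(4*I*pi/5)) + 1*(1 + 2*exp(-4*I*pi/5) + exp(4*I*pi/5))*conj(exp(-4*I*pi/5)) + 1*(1 + 2*exp(-2*I*pi/5) + exp(2*I*pi/5))*conj(exp(-2*I*pi/5))]
      = (1/5)[(4) + (2 + exp(-2*I*pi/5) + exp(-4*I*pi/5)) + (2 + exp(-4*I*pi/5) + exp(2*I*pi/5)) + (2 + exp(-2*I*pi/5) + exp(4*I*pi/5)) + (2 + exp(4*I*pi/5) + exp(2*I*pi/5))] = 10/5 = 2
  <chi_rho, chi_2> = (1/5)[1*(4)*conj(1) + 1*(1 + exp(-2*I*pi/5) + 2*exp(2*I*pi/5))*conj(exp(4*I*pi/5)) + 1*(1 + exp(-4*I*pi/5) + 2*exp(4*I*pi/5))*conj(exp(-2*I*pi/5)) + 1*(1 + 2*exp(-4*I*pi/5) + exp(4*I*pi/5))*conj(exp(2*I*pi/5)) + 1*(1 + 2*exp(-2*I*pi/5) + exp(2*I*pi/5))*conj(exp(-4*I*pi/5))]
      = (1/5)[(4) + (2*exp(-2*I*pi/5) + exp(-4*I*pi/5) + exp(4*I*pi/5)) + (2*exp(-4*I*pi/5) + exp(-2*I*pi/5) + exp(2*I*pi/5)) + (exp(-2*I*pi/5) + exp(2*I*pi/5) + 2*exp(4*I*pi/5)) + (exp(-4*I*pi/5) + exp(4*I*pi/5) + 2*exp(2*I*pi/5))] = 0/5 = 0
  <chi_rho, chi_3> = (1/5)[1*(4)*conj(1) + 1*(1 + exp(-2*I*pi/5) + 2*exp(2*I*pi/5))*conj(exp(-4*I*pi/5)) + 1*(1 + exp(-4*I*pi/5) + 2*exp(4*I*pi/5))*conj(exp(2*I*pi/5)) + 1*(1 + 2*exp(-4*I*pi/5) + exp(4*I*pi/5))*conj(exp(-2*I*pi/5)) + 1*(1 + 2*exp(-2*I*pi/5) + exp(2*I*pi/5))*conj(exp(4*I*pi/5))]
      = (1/5)[(4) + (2*exp(-4*I*pi/5) + exp(4*I*pi/5) + exp(2*I*pi/5)) + (exp(-2*I*pi/5) + exp(4*I*pi/5) + 2*exp(2*I*pi/5)) + (2*exp(-2*I*pi/5) + exp(-4*I*pi/5) + exp(2*I*pi/5)) + (exp(-2*I*pi/5) + exp(-4*I*pi/5) + 2*exp(4*I*pi/5))] = 0/5 = 0
  <chi_rho, chi_4> = (1/5)[1*(4)*conj(1) + 1*(1 + exp(-2*I*pi/5) + 2*exp(2*I*pi/5))*conj(exp(-2*I*pi/5)) + 1*(1 + exp(-4*I*pi/5) + 2*exp(4*I*pi/5))*conj(exp(-4*I*pi/5)) + 1*(1 + 2*exp(-4*I*pi/5) + exp(4*I*pi/5))*conj(exp(4*I*pi/5)) + 1*(1 + 2*exp(-2*I*pi/5) + exp(2*I*pi/5))*conj(exp(2*I*pi/5))]
      = (1/5)[(4) + (1 + exp(2*I*pi/5) + 2*exp(4*I*pi/5)) + (1 + 2*exp(-2*I*pi/5) + exp(4*I*pi/5)) + (1 + exp(-4*I*pi/5) + 2*exp(2*I*pi/5)) + (1 + 2*exp(-4*I*pi/5) + exp(-2*I*pi/5))] = 5/5 = 1
(Exp terms are combined using exp(i*s)*conj(exp(i*t)) = exp(i*(s-t)), and sums of them are collapsed using the identity that for every m > 1 the m distinct m-th roots of unity sum to 0, e.g. 1 + exp(2*I*pi/3) + exp(-2*I*pi/3) = 0.)
Dimension check: dim(rho) = sum (mult * dim) = 1*1 + 2*1 + 0*1 + 0*1 + 1*1 = 4 = chi_rho(e) = 4.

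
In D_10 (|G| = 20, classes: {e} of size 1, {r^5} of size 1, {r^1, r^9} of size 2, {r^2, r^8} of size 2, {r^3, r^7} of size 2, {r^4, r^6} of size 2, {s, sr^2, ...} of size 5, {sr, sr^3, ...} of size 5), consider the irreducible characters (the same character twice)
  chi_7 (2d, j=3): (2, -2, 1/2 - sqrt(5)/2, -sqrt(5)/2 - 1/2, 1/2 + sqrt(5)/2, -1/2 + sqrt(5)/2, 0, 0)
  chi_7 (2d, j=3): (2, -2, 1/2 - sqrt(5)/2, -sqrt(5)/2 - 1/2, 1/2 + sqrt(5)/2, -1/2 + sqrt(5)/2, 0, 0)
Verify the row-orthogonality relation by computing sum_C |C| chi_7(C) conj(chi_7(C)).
Sum = 20 = |G| = 20; so <chi_7, chi_7> = 1 (norm-1 confirms irreducibility).

Solution. Compute term by term over conjugacy classes (|C| * chi_7(C) * conj(chi_7(C))):
  1*(2)*conj(2) + 1*(-2)*conj(-2) + 2*(1/2 - sqrt(5)/2)*conj(1/2 - sqrt(5)/2) + 2*(-sqrt(5)/2 - 1/2)*conj(-sqrt(5)/2 - 1/2) + 2*(1/2 + sqrt(5)/2)*conj(1/2 + sqrt(5)/2) + 2*(-1/2 + sqrt(5)/2)*conj(-1/2 + sqrt(5)/2) + 5*(0)*conj(0) + 5*(0)*conj(0)
  = (4) + (4) + (3 - sqrt(5)) + (sqrt(5) + 3) + (sqrt(5) + 3) + (3 - sqrt(5)) + (0) + (0)
  = 20.
Dividing by |G| = 20 gives 20/20 = 1, matching the row-orthogonality relation <chi_7, chi_7> = [chi_7 = chi_7].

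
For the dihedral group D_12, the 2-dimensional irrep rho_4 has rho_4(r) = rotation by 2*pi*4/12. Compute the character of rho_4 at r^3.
chi_{rho_4}(r^3) = 2*cos(2*pi*4*3/12) = 2

rho_4(r^3) is rotation by angle 2*pi*4*3/12, whose trace is 2*cos(2*pi*4*3/12) = 2.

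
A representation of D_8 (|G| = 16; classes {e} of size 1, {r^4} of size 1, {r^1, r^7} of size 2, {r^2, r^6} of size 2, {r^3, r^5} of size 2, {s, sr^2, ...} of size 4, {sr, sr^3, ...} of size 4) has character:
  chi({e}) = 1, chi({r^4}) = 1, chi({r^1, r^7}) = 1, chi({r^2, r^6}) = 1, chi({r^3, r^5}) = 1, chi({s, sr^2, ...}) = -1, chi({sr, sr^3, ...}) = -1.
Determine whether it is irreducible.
Irreducible: <chi, chi> = 1.

Working: <chi, chi> = (1/|G|) sum_C |C| * |chi(C)|^2 = (1/16)[1*|1|^2 + 1*|1|^2 + 2*|1|^2 + 2*|1|^2 + 2*|1|^2 + 4*|-1|^2 + 4*|-1|^2]
  = (1/16)[(1) + (1) + (2) + (2) + (2) + (4) + (4)] = 16/16 = 1.
A character is irreducible iff <chi, chi> = 1, so this representation is irreducible.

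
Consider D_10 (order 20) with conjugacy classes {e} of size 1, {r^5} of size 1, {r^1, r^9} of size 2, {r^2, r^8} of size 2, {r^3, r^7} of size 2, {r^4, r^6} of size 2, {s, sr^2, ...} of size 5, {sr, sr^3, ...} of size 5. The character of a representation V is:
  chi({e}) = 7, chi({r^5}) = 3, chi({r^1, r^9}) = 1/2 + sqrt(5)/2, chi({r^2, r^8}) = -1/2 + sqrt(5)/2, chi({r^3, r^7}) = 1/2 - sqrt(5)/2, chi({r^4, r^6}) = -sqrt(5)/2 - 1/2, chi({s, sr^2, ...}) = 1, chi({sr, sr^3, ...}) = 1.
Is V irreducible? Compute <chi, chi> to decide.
Not irreducible (reducible): <chi, chi> = 4 > 1.

Argument: <chi, chi> = (1/|G|) sum_C |C| * |chi(C)|^2 = (1/20)[1*|7|^2 + 1*|3|^2 + 2*|1/2 + sqrt(5)/2|^2 + 2*|-1/2 + sqrt(5)/2|^2 + 2*|1/2 - sqrt(5)/2|^2 + 2*|-sqrt(5)/2 - 1/2|^2 + 5*|1|^2 + 5*|1|^2]
  = (1/20)[(49) + (9) + (sqrt(5) + 3) + (3 - sqrt(5)) + (3 - sqrt(5)) + (sqrt(5) + 3) + (5) + (5)] = 80/20 = 4.
A character is irreducible iff <chi, chi> = 1, so this representation is reducible.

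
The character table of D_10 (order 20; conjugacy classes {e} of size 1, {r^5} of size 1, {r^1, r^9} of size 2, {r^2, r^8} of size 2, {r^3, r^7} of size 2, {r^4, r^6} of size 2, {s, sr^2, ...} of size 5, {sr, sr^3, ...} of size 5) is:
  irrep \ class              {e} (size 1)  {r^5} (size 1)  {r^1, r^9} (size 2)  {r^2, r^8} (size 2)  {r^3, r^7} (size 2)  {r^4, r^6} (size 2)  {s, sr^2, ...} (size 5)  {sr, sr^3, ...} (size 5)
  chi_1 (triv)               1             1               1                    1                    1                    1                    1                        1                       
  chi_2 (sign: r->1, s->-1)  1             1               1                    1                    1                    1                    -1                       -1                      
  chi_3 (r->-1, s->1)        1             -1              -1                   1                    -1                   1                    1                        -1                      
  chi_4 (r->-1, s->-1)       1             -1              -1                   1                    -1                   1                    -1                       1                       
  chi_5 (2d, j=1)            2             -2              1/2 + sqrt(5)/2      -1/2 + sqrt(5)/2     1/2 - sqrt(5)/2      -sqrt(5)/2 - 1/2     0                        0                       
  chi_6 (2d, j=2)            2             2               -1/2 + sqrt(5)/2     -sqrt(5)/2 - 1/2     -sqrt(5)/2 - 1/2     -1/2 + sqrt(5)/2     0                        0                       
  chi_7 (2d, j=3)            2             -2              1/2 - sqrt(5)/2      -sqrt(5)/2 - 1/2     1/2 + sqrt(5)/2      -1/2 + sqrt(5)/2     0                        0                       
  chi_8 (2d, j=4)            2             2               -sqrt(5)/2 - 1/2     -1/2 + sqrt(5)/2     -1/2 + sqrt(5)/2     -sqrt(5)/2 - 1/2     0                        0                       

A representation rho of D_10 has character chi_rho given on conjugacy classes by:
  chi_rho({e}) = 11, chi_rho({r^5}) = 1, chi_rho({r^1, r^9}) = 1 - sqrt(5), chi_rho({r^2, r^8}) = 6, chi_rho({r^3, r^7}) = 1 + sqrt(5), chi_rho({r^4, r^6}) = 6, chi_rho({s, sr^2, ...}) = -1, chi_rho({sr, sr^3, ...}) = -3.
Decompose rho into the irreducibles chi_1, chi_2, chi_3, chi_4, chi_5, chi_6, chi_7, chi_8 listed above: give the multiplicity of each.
Multiplicities: chi_1: 1, chi_2: 3, chi_3: 2, chi_4: 1, chi_5: 0, chi_6: 0, chi_7: 1, chi_8: 1.

Derivation: Use <chi_rho, chi> = (1/|G|) sum_C |C| * chi_rho(C) * conj(chi(C)) with |G| = 20 for each irreducible chi in the table:
  <chi_rho, chi_1> = (1/20)[1*(11)*conj(1) + 1*(1)*conj(1) + 2*(1 - sqrt(5))*conj(1) + 2*(6)*conj(1) + 2*(1 + sqrt(5))*conj(1) + 2*(6)*conj(1) + 5*(-1)*conj(1) + 5*(-3)*conj(1)]
      = (1/20)[(11) + (1) + (2 - 2*sqrt(5)) + (12) + (2 + 2*sqrt(5)) + (12) + (-5) + (-15)] = 20/20 = 1
  <chi_rho, chi_2> = (1/20)[1*(11)*conj(1) + 1*(1)*conj(1) + 2*(1 - sqrt(5))*conj(1) + 2*(6)*conj(1) + 2*(1 + sqrt(5))*conj(1) + 2*(6)*conj(1) + 5*(-1)*conj(-1) + 5*(-3)*conj(-1)]
      = (1/20)[(11) + (1) + (2 - 2*sqrt(5)) + (12) + (2 + 2*sqrt(5)) + (12) + (5) + (15)] = 60/20 = 3
  <chi_rho, chi_3> = (1/20)[1*(11)*conj(1) + 1*(1)*conj(-1) + 2*(1 - sqrt(5))*conj(-1) + 2*(6)*conj(1) + 2*(1 + sqrt(5))*conj(-1) + 2*(6)*conj(1) + 5*(-1)*conj(1) + 5*(-3)*conj(-1)]
      = (1/20)[(11) + (-1) + (-2 + 2*sqrt(5)) + (12) + (-2*sqrt(5) - 2) + (12) + (-5) + (15)] = 40/20 = 2
  <chi_rho, chi_4> = (1/20)[1*(11)*conj(1) + 1*(1)*conj(-1) + 2*(1 - sqrt(5))*conj(-1) + 2*(6)*conj(1) + 2*(1 + sqrt(5))*conj(-1) + 2*(6)*conj(1) + 5*(-1)*conj(-1) + 5*(-3)*conj(1)]
      = (1/20)[(11) + (-1) + (-2 + 2*sqrt(5)) + (12) + (-2*sqrt(5) - 2) + (12) + (5) + (-15)] = 20/20 = 1
  <chi_rho, chi_5> = (1/20)[1*(11)*conj(2) + 1*(1)*conj(-2) + 2*(1 - sqrt(5))*conj(1/2 + sqrt(5)/2) + 2*(6)*conj(-1/2 + sqrt(5)/2) + 2*(1 + sqrt(5))*conj(1/2 - sqrt(5)/2) + 2*(6)*conj(-sqrt(5)/2 - 1/2) + 5*(-1)*conj(0) + 5*(-3)*conj(0)]
      = (1/20)[(22) + (-2) + (-4) + (-6 + 6*sqrt(5)) + (-4) + (-6*sqrt(5) - 6) + (0) + (0)] = 0/20 = 0
  <chi_rho, chi_6> = (1/20)[1*(11)*conj(2) + 1*(1)*conj(2) + 2*(1 - sqrt(5))*conj(-1/2 + sqrt(5)/2) + 2*(6)*conj(-sqrt(5)/2 - 1/2) + 2*(1 + sqrt(5))*conj(-sqrt(5)/2 - 1/2) + 2*(6)*conj(-1/2 + sqrt(5)/2) + 5*(-1)*conj(0) + 5*(-3)*conj(0)]
      = (1/20)[(22) + (2) + (-6 + 2*sqrt(5)) + (-6*sqrt(5) - 6) + (-6 - 2*sqrt(5)) + (-6 + 6*sqrt(5)) + (0) + (0)] = 0/20 = 0
  <chi_rho, chi_7> = (1/20)[1*(11)*conj(2) + 1*(1)*conj(-2) + 2*(1 - sqrt(5))*conj(1/2 - sqrt(5)/2) + 2*(6)*conj(-sqrt(5)/2 - 1/2) + 2*(1 + sqrt(5))*conj(1/2 + sqrt(5)/2) + 2*(6)*conj(-1/2 + sqrt(5)/2) + 5*(-1)*conj(0) + 5*(-3)*conj(0)]
      = (1/20)[(22) + (-2) + (6 - 2*sqrt(5)) + (-6*sqrt(5) - 6) + (2*sqrt(5) + 6) + (-6 + 6*sqrt(5)) + (0) + (0)] = 20/20 = 1
  <chi_rho, chi_8> = (1/20)[1*(11)*conj(2) + 1*(1)*conj(2) + 2*(1 - sqrt(5))*conj(-sqrt(5)/2 - 1/2) + 2*(6)*conj(-1/2 + sqrt(5)/2) + 2*(1 + sqrt(5))*conj(-1/2 + sqrt(5)/2) + 2*(6)*conj(-sqrt(5)/2 - 1/2) + 5*(-1)*conj(0) + 5*(-3)*conj(0)]
      = (1/20)[(22) + (2) + (4) + (-6 + 6*sqrt(5)) + (4) + (-6*sqrt(5) - 6) + (0) + (0)] = 20/20 = 1
Dimension check: dim(rho) = sum (mult * dim) = 1*1 + 3*1 + 2*1 + 1*1 + 0*2 + 0*2 + 1*2 + 1*2 = 11 = chi_rho(e) = 11.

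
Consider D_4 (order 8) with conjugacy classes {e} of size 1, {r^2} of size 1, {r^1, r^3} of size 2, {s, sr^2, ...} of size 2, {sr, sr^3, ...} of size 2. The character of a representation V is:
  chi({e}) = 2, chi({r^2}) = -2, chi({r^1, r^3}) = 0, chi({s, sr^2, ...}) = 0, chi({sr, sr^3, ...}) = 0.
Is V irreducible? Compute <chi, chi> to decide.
Irreducible: <chi, chi> = 1.

Details: <chi, chi> = (1/|G|) sum_C |C| * |chi(C)|^2 = (1/8)[1*|2|^2 + 1*|-2|^2 + 2*|0|^2 + 2*|0|^2 + 2*|0|^2]
  = (1/8)[(4) + (4) + (0) + (0) + (0)] = 8/8 = 1.
A character is irreducible iff <chi, chi> = 1, so this representation is irreducible.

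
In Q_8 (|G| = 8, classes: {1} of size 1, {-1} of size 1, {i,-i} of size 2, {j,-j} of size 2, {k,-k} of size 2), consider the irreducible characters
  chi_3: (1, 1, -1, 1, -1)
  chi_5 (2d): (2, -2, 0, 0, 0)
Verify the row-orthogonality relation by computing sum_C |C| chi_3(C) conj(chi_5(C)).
Sum = 0; so <chi_3, chi_5> = 0 (distinct irreducibles are orthogonal).

Proof sketch: Compute term by term over conjugacy classes (|C| * chi_3(C) * conj(chi_5(C))):
  1*(1)*conj(2) + 1*(1)*conj(-2) + 2*(-1)*conj(0) + 2*(1)*conj(0) + 2*(-1)*conj(0)
  = (2) + (-2) + (0) + (0) + (0)
  = 0.
Dividing by |G| = 8 gives 0/8 = 0, matching the row-orthogonality relation <chi_3, chi_5> = [chi_3 = chi_5].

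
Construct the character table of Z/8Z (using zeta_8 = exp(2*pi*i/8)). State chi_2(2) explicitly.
Character table of Z/8Z (irreps indexed chi_0,...,chi_7 with chi_k(m) = zeta_8^(k*m), zeta_8 = exp(2*pi*i/8)):
  irrep \ class  {0} (size 1)  {1} (size 1)    {2} (size 1)  {3} (size 1)    {4} (size 1)  {5} (size 1)    {6} (size 1)  {7} (size 1)  
  chi_0          1             1               1             1               1             1               1             1             
  chi_1          1             exp(I*pi/4)     I             exp(3*I*pi/4)   -1            exp(-3*I*pi/4)  -I            exp(-I*pi/4)  
  chi_2          1             I               -1            -I              1             I               -1            -I            
  chi_3          1             exp(3*I*pi/4)   -I            exp(I*pi/4)     -1            exp(-I*pi/4)    I             exp(-3*I*pi/4)
  chi_4          1             -1              1             -1              1             -1              1             -1            
  chi_5          1             exp(-3*I*pi/4)  I             exp(-I*pi/4)    -1            exp(I*pi/4)     -I            exp(3*I*pi/4) 
  chi_6          1             -I              -1            I               1             -I              -1            I             
  chi_7          1             exp(-I*pi/4)    -I            exp(-3*I*pi/4)  -1            exp(3*I*pi/4)   I             exp(I*pi/4)   

Spot check: chi_2(2) = zeta_8^(2*2) = zeta_8^4 = -1.

Reasoning: Z/8Z is abelian, so all 8 irreducible complex representations are 1-dimensional. They are given by chi_k(m) = zeta_8^(k*m) for k = 0,...,7. Row orthogonality: sum_m chi_k(m) conj(chi_l(m)) = 8 * [k = l].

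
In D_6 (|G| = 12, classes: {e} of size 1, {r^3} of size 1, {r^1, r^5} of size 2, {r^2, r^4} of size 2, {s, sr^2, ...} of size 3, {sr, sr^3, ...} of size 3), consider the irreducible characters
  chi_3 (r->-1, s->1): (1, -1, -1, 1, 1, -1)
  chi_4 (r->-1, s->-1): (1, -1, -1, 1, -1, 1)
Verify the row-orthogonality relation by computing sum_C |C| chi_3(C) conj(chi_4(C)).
Sum = 0; so <chi_3, chi_4> = 0 (distinct irreducibles are orthogonal).

Solution. Compute term by term over conjugacy classes (|C| * chi_3(C) * conj(chi_4(C))):
  1*(1)*conj(1) + 1*(-1)*conj(-1) + 2*(-1)*conj(-1) + 2*(1)*conj(1) + 3*(1)*conj(-1) + 3*(-1)*conj(1)
  = (1) + (1) + (2) + (2) + (-3) + (-3)
  = 0.
Dividing by |G| = 12 gives 0/12 = 0, matching the row-orthogonality relation <chi_3, chi_4> = [chi_3 = chi_4].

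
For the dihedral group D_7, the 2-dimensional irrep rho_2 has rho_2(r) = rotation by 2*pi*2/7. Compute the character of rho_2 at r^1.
chi_{rho_2}(r^1) = 2*cos(2*pi*2*1/7) = -2*cos(3*pi/7)

Reasoning: rho_2(r^1) is rotation by angle 2*pi*2*1/7, whose trace is 2*cos(2*pi*2*1/7) = -2*cos(3*pi/7).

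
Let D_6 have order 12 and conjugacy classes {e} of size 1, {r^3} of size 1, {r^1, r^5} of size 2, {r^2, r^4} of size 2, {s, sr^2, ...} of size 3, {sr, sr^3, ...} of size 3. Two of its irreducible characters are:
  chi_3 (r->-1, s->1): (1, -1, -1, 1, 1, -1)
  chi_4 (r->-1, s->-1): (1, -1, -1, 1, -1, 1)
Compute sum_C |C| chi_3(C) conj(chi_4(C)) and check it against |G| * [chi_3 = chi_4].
Sum = 0; so <chi_3, chi_4> = 0 (distinct irreducibles are orthogonal).

Explanation: Compute term by term over conjugacy classes (|C| * chi_3(C) * conj(chi_4(C))):
  1*(1)*conj(1) + 1*(-1)*conj(-1) + 2*(-1)*conj(-1) + 2*(1)*conj(1) + 3*(1)*conj(-1) + 3*(-1)*conj(1)
  = (1) + (1) + (2) + (2) + (-3) + (-3)
  = 0.
Dividing by |G| = 12 gives 0/12 = 0, matching the row-orthogonality relation <chi_3, chi_4> = [chi_3 = chi_4].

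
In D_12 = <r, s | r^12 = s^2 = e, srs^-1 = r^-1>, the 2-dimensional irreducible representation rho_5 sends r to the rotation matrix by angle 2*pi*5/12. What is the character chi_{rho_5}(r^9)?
chi_{rho_5}(r^9) = 2*cos(2*pi*5*9/12) = 0

Why: rho_5(r^9) is rotation by angle 2*pi*5*9/12, whose trace is 2*cos(2*pi*5*9/12) = 0.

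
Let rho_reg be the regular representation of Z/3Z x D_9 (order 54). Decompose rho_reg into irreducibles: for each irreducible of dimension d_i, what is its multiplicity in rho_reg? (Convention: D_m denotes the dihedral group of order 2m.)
Each irreducible V_i of dimension d_i appears with multiplicity d_i, i.e. rho_reg = (direct sum over all irreducibles V_i) d_i V_i. The irreducible dimensions for Z/3Z x D_9 are 1, 1, 1, 1, 1, 1, 2, 2, 2, 2, 2, 2, 2, 2, 2, 2, 2, 2: 6 irreducibles of dimension 1, each with multiplicity 1; 12 irreducibles of dimension 2, each with multiplicity 2. Total dimension 6*1*1 + 12*2*2 = 54 = |G|.

Working: General theorem: in the regular representation of a finite group G, each irreducible appears with multiplicity equal to its dimension. Check: dim(rho_reg) = sum d_i^2 = 1 + 1 + 1 + 1 + 1 + 1 + 4 + 4 + 4 + 4 + 4 + 4 + 4 + 4 + 4 + 4 + 4 + 4 = 54 = |G|.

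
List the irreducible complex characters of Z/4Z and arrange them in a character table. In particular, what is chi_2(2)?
Character table of Z/4Z (irreps indexed chi_0,...,chi_3 with chi_k(m) = zeta_4^(k*m), zeta_4 = exp(2*pi*i/4)):
  irrep \ class  {0} (size 1)  {1} (size 1)  {2} (size 1)  {3} (size 1)
  chi_0          1             1             1             1           
  chi_1          1             I             -1            -I          
  chi_2          1             -1            1             -1          
  chi_3          1             -I            -1            I           

Spot check: chi_2(2) = zeta_4^(2*2) = zeta_4^4 = 1.

Working: Z/4Z is abelian, so all 4 irreducible complex representations are 1-dimensional. They are given by chi_k(m) = zeta_4^(k*m) for k = 0,...,3. Row orthogonality: sum_m chi_k(m) conj(chi_l(m)) = 4 * [k = l].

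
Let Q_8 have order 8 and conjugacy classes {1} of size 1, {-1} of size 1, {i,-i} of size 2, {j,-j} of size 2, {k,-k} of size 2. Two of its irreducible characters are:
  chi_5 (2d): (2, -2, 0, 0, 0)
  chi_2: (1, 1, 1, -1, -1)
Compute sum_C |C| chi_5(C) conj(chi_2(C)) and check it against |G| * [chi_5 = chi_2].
Sum = 0; so <chi_5, chi_2> = 0 (distinct irreducibles are orthogonal).

Argument: Compute term by term over conjugacy classes (|C| * chi_5(C) * conj(chi_2(C))):
  1*(2)*conj(1) + 1*(-2)*conj(1) + 2*(0)*conj(1) + 2*(0)*conj(-1) + 2*(0)*conj(-1)
  = (2) + (-2) + (0) + (0) + (0)
  = 0.
Dividing by |G| = 8 gives 0/8 = 0, matching the row-orthogonality relation <chi_5, chi_2> = [chi_5 = chi_2].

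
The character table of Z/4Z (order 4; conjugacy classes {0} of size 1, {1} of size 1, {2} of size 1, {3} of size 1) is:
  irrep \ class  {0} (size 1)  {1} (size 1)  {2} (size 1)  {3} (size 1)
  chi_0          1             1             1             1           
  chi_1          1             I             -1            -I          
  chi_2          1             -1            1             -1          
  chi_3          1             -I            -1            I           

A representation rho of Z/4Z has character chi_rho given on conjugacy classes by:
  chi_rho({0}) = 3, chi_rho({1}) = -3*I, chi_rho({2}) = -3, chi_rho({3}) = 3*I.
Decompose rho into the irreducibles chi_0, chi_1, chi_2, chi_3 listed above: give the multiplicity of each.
Multiplicities: chi_0: 0, chi_1: 0, chi_2: 0, chi_3: 3.

Use <chi_rho, chi> = (1/|G|) sum_C |C| * chi_rho(C) * conj(chi(C)) with |G| = 4 for each irreducible chi in the table:
  <chi_rho, chi_0> = (1/4)[1*(3)*conj(1) + 1*(-3*I)*conj(1) + 1*(-3)*conj(1) + 1*(3*I)*conj(1)]
      = (1/4)[(3) + (-3*I) + (-3) + (3*I)] = 0/4 = 0
  <chi_rho, chi_1> = (1/4)[1*(3)*conj(1) + 1*(-3*I)*conj(I) + 1*(-3)*conj(-1) + 1*(3*I)*conj(-I)]
      = (1/4)[(3) + (-3) + (3) + (-3)] = 0/4 = 0
  <chi_rho, chi_2> = (1/4)[1*(3)*conj(1) + 1*(-3*I)*conj(-1) + 1*(-3)*conj(1) + 1*(3*I)*conj(-1)]
      = (1/4)[(3) + (3*I) + (-3) + (-3*I)] = 0/4 = 0
  <chi_rho, chi_3> = (1/4)[1*(3)*conj(1) + 1*(-3*I)*conj(-I) + 1*(-3)*conj(-1) + 1*(3*I)*conj(I)]
      = (1/4)[(3) + (3) + (3) + (3)] = 12/4 = 3
(Exp terms are combined using exp(i*s)*conj(exp(i*t)) = exp(i*(s-t)), and sums of them are collapsed using the identity that for every m > 1 the m distinct m-th roots of unity sum to 0, e.g. 1 + exp(2*I*pi/3) + exp(-2*I*pi/3) = 0.)
Dimension check: dim(rho) = sum (mult * dim) = 0*1 + 0*1 + 0*1 + 3*1 = 3 = chi_rho(e) = 3.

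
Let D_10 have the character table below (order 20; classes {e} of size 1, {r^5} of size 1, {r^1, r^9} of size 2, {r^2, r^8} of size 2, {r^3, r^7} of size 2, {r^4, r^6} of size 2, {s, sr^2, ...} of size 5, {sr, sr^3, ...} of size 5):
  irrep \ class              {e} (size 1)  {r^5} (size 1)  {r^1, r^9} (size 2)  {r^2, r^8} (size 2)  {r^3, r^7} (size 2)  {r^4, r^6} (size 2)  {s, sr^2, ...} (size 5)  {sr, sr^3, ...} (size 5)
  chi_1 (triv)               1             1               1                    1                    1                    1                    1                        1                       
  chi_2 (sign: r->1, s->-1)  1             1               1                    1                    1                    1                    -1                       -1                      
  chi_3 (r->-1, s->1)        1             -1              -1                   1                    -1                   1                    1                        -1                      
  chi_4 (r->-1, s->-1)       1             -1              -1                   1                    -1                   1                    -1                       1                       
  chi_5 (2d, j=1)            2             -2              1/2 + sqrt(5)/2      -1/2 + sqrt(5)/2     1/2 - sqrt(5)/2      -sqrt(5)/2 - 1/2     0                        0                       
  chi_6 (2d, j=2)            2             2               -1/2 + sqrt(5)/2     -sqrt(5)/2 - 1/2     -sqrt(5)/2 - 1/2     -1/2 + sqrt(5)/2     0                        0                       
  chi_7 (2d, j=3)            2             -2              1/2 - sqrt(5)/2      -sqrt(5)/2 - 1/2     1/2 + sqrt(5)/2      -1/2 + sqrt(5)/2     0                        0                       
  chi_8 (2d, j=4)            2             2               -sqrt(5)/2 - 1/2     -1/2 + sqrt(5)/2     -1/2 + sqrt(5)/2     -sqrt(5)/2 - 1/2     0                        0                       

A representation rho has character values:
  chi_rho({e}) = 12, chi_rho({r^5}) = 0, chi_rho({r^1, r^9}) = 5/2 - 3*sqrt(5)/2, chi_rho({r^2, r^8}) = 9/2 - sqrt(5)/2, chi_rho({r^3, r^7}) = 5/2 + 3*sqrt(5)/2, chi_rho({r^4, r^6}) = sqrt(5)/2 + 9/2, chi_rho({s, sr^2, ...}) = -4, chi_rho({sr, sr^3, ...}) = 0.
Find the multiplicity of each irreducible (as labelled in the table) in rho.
Multiplicities: chi_1: 1, chi_2: 3, chi_3: 0, chi_4: 2, chi_5: 0, chi_6: 0, chi_7: 2, chi_8: 1.

Justification: Use <chi_rho, chi> = (1/|G|) sum_C |C| * chi_rho(C) * conj(chi(C)) with |G| = 20 for each irreducible chi in the table:
  <chi_rho, chi_1> = (1/20)[1*(12)*conj(1) + 1*(0)*conj(1) + 2*(5/2 - 3*sqrt(5)/2)*conj(1) + 2*(9/2 - sqrt(5)/2)*conj(1) + 2*(5/2 + 3*sqrt(5)/2)*conj(1) + 2*(sqrt(5)/2 + 9/2)*conj(1) + 5*(-4)*conj(1) + 5*(0)*conj(1)]
      = (1/20)[(12) + (0) + (5 - 3*sqrt(5)) + (9 - sqrt(5)) + (5 + 3*sqrt(5)) + (sqrt(5) + 9) + (-20) + (0)] = 20/20 = 1
  <chi_rho, chi_2> = (1/20)[1*(12)*conj(1) + 1*(0)*conj(1) + 2*(5/2 - 3*sqrt(5)/2)*conj(1) + 2*(9/2 - sqrt(5)/2)*conj(1) + 2*(5/2 + 3*sqrt(5)/2)*conj(1) + 2*(sqrt(5)/2 + 9/2)*conj(1) + 5*(-4)*conj(-1) + 5*(0)*conj(-1)]
      = (1/20)[(12) + (0) + (5 - 3*sqrt(5)) + (9 - sqrt(5)) + (5 + 3*sqrt(5)) + (sqrt(5) + 9) + (20) + (0)] = 60/20 = 3
  <chi_rho, chi_3> = (1/20)[1*(12)*conj(1) + 1*(0)*conj(-1) + 2*(5/2 - 3*sqrt(5)/2)*conj(-1) + 2*(9/2 - sqrt(5)/2)*conj(1) + 2*(5/2 + 3*sqrt(5)/2)*conj(-1) + 2*(sqrt(5)/2 + 9/2)*conj(1) + 5*(-4)*conj(1) + 5*(0)*conj(-1)]
      = (1/20)[(12) + (0) + (-5 + 3*sqrt(5)) + (9 - sqrt(5)) + (-3*sqrt(5) - 5) + (sqrt(5) + 9) + (-20) + (0)] = 0/20 = 0
  <chi_rho, chi_4> = (1/20)[1*(12)*conj(1) + 1*(0)*conj(-1) + 2*(5/2 - 3*sqrt(5)/2)*conj(-1) + 2*(9/2 - sqrt(5)/2)*conj(1) + 2*(5/2 + 3*sqrt(5)/2)*conj(-1) + 2*(sqrt(5)/2 + 9/2)*conj(1) + 5*(-4)*conj(-1) + 5*(0)*conj(1)]
      = (1/20)[(12) + (0) + (-5 + 3*sqrt(5)) + (9 - sqrt(5)) + (-3*sqrt(5) - 5) + (sqrt(5) + 9) + (20) + (0)] = 40/20 = 2
  <chi_rho, chi_5> = (1/20)[1*(12)*conj(2) + 1*(0)*conj(-2) + 2*(5/2 - 3*sqrt(5)/2)*conj(1/2 + sqrt(5)/2) + 2*(9/2 - sqrt(5)/2)*conj(-1/2 + sqrt(5)/2) + 2*(5/2 + 3*sqrt(5)/2)*conj(1/2 - sqrt(5)/2) + 2*(sqrt(5)/2 + 9/2)*conj(-sqrt(5)/2 - 1/2) + 5*(-4)*conj(0) + 5*(0)*conj(0)]
      = (1/20)[(24) + (0) + (-5 + sqrt(5)) + (-7 + 5*sqrt(5)) + (-5 - sqrt(5)) + (-5*sqrt(5) - 7) + (0) + (0)] = 0/20 = 0
  <chi_rho, chi_6> = (1/20)[1*(12)*conj(2) + 1*(0)*conj(2) + 2*(5/2 - 3*sqrt(5)/2)*conj(-1/2 + sqrt(5)/2) + 2*(9/2 - sqrt(5)/2)*conj(-sqrt(5)/2 - 1/2) + 2*(5/2 + 3*sqrt(5)/2)*conj(-sqrt(5)/2 - 1/2) + 2*(sqrt(5)/2 + 9/2)*conj(-1/2 + sqrt(5)/2) + 5*(-4)*conj(0) + 5*(0)*conj(0)]
      = (1/20)[(24) + (0) + (-10 + 4*sqrt(5)) + (-4*sqrt(5) - 2) + (-10 - 4*sqrt(5)) + (-2 + 4*sqrt(5)) + (0) + (0)] = 0/20 = 0
  <chi_rho, chi_7> = (1/20)[1*(12)*conj(2) + 1*(0)*conj(-2) + 2*(5/2 - 3*sqrt(5)/2)*conj(1/2 - sqrt(5)/2) + 2*(9/2 - sqrt(5)/2)*conj(-sqrt(5)/2 - 1/2) + 2*(5/2 + 3*sqrt(5)/2)*conj(1/2 + sqrt(5)/2) + 2*(sqrt(5)/2 + 9/2)*conj(-1/2 + sqrt(5)/2) + 5*(-4)*conj(0) + 5*(0)*conj(0)]
      = (1/20)[(24) + (0) + (10 - 4*sqrt(5)) + (-4*sqrt(5) - 2) + (4*sqrt(5) + 10) + (-2 + 4*sqrt(5)) + (0) + (0)] = 40/20 = 2
  <chi_rho, chi_8> = (1/20)[1*(12)*conj(2) + 1*(0)*conj(2) + 2*(5/2 - 3*sqrt(5)/2)*conj(-sqrt(5)/2 - 1/2) + 2*(9/2 - sqrt(5)/2)*conj(-1/2 + sqrt(5)/2) + 2*(5/2 + 3*sqrt(5)/2)*conj(-1/2 + sqrt(5)/2) + 2*(sqrt(5)/2 + 9/2)*conj(-sqrt(5)/2 - 1/2) + 5*(-4)*conj(0) + 5*(0)*conj(0)]
      = (1/20)[(24) + (0) + (5 - sqrt(5)) + (-7 + 5*sqrt(5)) + (sqrt(5) + 5) + (-5*sqrt(5) - 7) + (0) + (0)] = 20/20 = 1
Dimension check: dim(rho) = sum (mult * dim) = 1*1 + 3*1 + 0*1 + 2*1 + 0*2 + 0*2 + 2*2 + 1*2 = 12 = chi_rho(e) = 12.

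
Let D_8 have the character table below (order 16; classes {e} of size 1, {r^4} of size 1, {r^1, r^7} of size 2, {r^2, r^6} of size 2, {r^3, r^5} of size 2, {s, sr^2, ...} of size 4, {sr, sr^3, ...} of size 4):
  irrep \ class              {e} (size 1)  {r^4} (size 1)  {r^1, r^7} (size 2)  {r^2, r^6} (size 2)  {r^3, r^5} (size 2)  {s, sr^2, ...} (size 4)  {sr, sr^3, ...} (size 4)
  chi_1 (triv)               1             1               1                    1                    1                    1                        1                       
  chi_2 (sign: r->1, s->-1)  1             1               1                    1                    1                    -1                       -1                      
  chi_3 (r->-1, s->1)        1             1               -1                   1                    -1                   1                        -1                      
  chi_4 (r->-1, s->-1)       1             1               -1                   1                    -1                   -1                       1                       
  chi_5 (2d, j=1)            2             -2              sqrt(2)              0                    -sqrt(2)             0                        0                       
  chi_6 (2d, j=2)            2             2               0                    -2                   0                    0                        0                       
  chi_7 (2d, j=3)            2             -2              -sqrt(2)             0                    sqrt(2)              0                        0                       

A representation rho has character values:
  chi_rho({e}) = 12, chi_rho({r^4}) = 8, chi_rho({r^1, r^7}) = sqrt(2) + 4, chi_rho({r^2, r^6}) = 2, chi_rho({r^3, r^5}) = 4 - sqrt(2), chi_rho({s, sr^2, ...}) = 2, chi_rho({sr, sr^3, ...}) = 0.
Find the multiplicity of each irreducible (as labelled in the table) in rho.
Multiplicities: chi_1: 3, chi_2: 2, chi_3: 1, chi_4: 0, chi_5: 1, chi_6: 2, chi_7: 0.

Reasoning: Use <chi_rho, chi> = (1/|G|) sum_C |C| * chi_rho(C) * conj(chi(C)) with |G| = 16 for each irreducible chi in the table:
  <chi_rho, chi_1> = (1/16)[1*(12)*conj(1) + 1*(8)*conj(1) + 2*(sqrt(2) + 4)*conj(1) + 2*(2)*conj(1) + 2*(4 - sqrt(2))*conj(1) + 4*(2)*conj(1) + 4*(0)*conj(1)]
      = (1/16)[(12) + (8) + (2*sqrt(2) + 8) + (4) + (8 - 2*sqrt(2)) + (8) + (0)] = 48/16 = 3
  <chi_rho, chi_2> = (1/16)[1*(12)*conj(1) + 1*(8)*conj(1) + 2*(sqrt(2) + 4)*conj(1) + 2*(2)*conj(1) + 2*(4 - sqrt(2))*conj(1) + 4*(2)*conj(-1) + 4*(0)*conj(-1)]
      = (1/16)[(12) + (8) + (2*sqrt(2) + 8) + (4) + (8 - 2*sqrt(2)) + (-8) + (0)] = 32/16 = 2
  <chi_rho, chi_3> = (1/16)[1*(12)*conj(1) + 1*(8)*conj(1) + 2*(sqrt(2) + 4)*conj(-1) + 2*(2)*conj(1) + 2*(4 - sqrt(2))*conj(-1) + 4*(2)*conj(1) + 4*(0)*conj(-1)]
      = (1/16)[(12) + (8) + (-8 - 2*sqrt(2)) + (4) + (-8 + 2*sqrt(2)) + (8) + (0)] = 16/16 = 1
  <chi_rho, chi_4> = (1/16)[1*(12)*conj(1) + 1*(8)*conj(1) + 2*(sqrt(2) + 4)*conj(-1) + 2*(2)*conj(1) + 2*(4 - sqrt(2))*conj(-1) + 4*(2)*conj(-1) + 4*(0)*conj(1)]
      = (1/16)[(12) + (8) + (-8 - 2*sqrt(2)) + (4) + (-8 + 2*sqrt(2)) + (-8) + (0)] = 0/16 = 0
  <chi_rho, chi_5> = (1/16)[1*(12)*conj(2) + 1*(8)*conj(-2) + 2*(sqrt(2) + 4)*conj(sqrt(2)) + 2*(2)*conj(0) + 2*(4 - sqrt(2))*conj(-sqrt(2)) + 4*(2)*conj(0) + 4*(0)*conj(0)]
      = (1/16)[(24) + (-16) + (4 + 8*sqrt(2)) + (0) + (4 - 8*sqrt(2)) + (0) + (0)] = 16/16 = 1
  <chi_rho, chi_6> = (1/16)[1*(12)*conj(2) + 1*(8)*conj(2) + 2*(sqrt(2) + 4)*conj(0) + 2*(2)*conj(-2) + 2*(4 - sqrt(2))*conj(0) + 4*(2)*conj(0) + 4*(0)*conj(0)]
      = (1/16)[(24) + (16) + (0) + (-8) + (0) + (0) + (0)] = 32/16 = 2
  <chi_rho, chi_7> = (1/16)[1*(12)*conj(2) + 1*(8)*conj(-2) + 2*(sqrt(2) + 4)*conj(-sqrt(2)) + 2*(2)*conj(0) + 2*(4 - sqrt(2))*conj(sqrt(2)) + 4*(2)*conj(0) + 4*(0)*conj(0)]
      = (1/16)[(24) + (-16) + (-8*sqrt(2) - 4) + (0) + (-4 + 8*sqrt(2)) + (0) + (0)] = 0/16 = 0
Dimension check: dim(rho) = sum (mult * dim) = 3*1 + 2*1 + 1*1 + 0*1 + 1*2 + 2*2 + 0*2 = 12 = chi_rho(e) = 12.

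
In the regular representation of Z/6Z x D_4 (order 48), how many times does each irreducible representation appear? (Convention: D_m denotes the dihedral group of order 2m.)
Each irreducible V_i of dimension d_i appears with multiplicity d_i, i.e. rho_reg = (direct sum over all irreducibles V_i) d_i V_i. The irreducible dimensions for Z/6Z x D_4 are 1, 1, 1, 1, 1, 1, 1, 1, 1, 1, 1, 1, 1, 1, 1, 1, 1, 1, 1, 1, 1, 1, 1, 1, 2, 2, 2, 2, 2, 2: 24 irreducibles of dimension 1, each with multiplicity 1; 6 irreducibles of dimension 2, each with multiplicity 2. Total dimension 24*1*1 + 6*2*2 = 48 = |G|.

Explanation: General theorem: in the regular representation of a finite group G, each irreducible appears with multiplicity equal to its dimension. Check: dim(rho_reg) = sum d_i^2 = 1 + 1 + 1 + 1 + 1 + 1 + 1 + 1 + 1 + 1 + 1 + 1 + 1 + 1 + 1 + 1 + 1 + 1 + 1 + 1 + 1 + 1 + 1 + 1 + 4 + 4 + 4 + 4 + 4 + 4 = 48 = |G|.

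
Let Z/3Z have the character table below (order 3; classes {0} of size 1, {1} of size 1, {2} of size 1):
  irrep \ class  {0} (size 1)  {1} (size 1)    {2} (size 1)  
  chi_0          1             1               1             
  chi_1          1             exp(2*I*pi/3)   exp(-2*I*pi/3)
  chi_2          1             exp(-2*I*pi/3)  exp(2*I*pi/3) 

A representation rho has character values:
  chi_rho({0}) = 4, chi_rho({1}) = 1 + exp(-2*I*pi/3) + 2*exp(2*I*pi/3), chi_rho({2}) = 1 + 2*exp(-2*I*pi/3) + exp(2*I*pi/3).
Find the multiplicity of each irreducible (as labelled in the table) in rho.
Multiplicities: chi_0: 1, chi_1: 2, chi_2: 1.

Use <chi_rho, chi> = (1/|G|) sum_C |C| * chi_rho(C) * conj(chi(C)) with |G| = 3 for each irreducible chi in the table:
  <chi_rho, chi_0> = (1/3)[1*(4)*conj(1) + 1*(1 + exp(-2*I*pi/3) + 2*exp(2*I*pi/3))*conj(1) + 1*(1 + 2*exp(-2*I*pi/3) + exp(2*I*pi/3))*conj(1)]
      = (1/3)[(4) + (1 + exp(-2*I*pi/3) + 2*exp(2*I*pi/3)) + (1 + 2*exp(-2*I*pi/3) + exp(2*I*pi/3))] = 3/3 = 1
  <chi_rho, chi_1> = (1/3)[1*(4)*conj(1) + 1*(1 + exp(-2*I*pi/3) + 2*exp(2*I*pi/3))*conj(exp(2*I*pi/3)) + 1*(1 + 2*exp(-2*I*pi/3) + exp(2*I*pi/3))*conj(exp(-2*I*pi/3))]
      = (1/3)[(4) + (1) + (1)] = 6/3 = 2
  <chi_rho, chi_2> = (1/3)[1*(4)*conj(1) + 1*(1 + exp(-2*I*pi/3) + 2*exp(2*I*pi/3))*conj(exp(-2*I*pi/3)) + 1*(1 + 2*exp(-2*I*pi/3) + exp(2*I*pi/3))*conj(exp(2*I*pi/3))]
      = (1/3)[(4) + (1 + 2*exp(-2*I*pi/3) + exp(2*I*pi/3)) + (1 + exp(-2*I*pi/3) + 2*exp(2*I*pi/3))] = 3/3 = 1
(Exp terms are combined using exp(i*s)*conj(exp(i*t)) = exp(i*(s-t)), and sums of them are collapsed using the identity that for every m > 1 the m distinct m-th roots of unity sum to 0, e.g. 1 + exp(2*I*pi/3) + exp(-2*I*pi/3) = 0.)
Dimension check: dim(rho) = sum (mult * dim) = 1*1 + 2*1 + 1*1 = 4 = chi_rho(e) = 4.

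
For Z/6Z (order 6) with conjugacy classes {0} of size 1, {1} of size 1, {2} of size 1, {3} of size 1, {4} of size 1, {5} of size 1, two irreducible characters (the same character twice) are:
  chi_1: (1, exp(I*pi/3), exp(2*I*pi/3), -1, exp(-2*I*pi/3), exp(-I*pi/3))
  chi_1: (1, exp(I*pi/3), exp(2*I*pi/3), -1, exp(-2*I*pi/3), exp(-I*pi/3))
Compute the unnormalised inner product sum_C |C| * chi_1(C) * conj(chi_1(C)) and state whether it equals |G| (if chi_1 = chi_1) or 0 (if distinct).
Sum = 6 = |G| = 6; so <chi_1, chi_1> = 1 (norm-1 confirms irreducibility).

Argument: Compute term by term over conjugacy classes (|C| * chi_1(C) * conj(chi_1(C))):
  1*(1)*conj(1) + 1*(exp(I*pi/3))*conj(exp(I*pi/3)) + 1*(exp(2*I*pi/3))*conj(exp(2*I*pi/3)) + 1*(-1)*conj(-1) + 1*(exp(-2*I*pi/3))*conj(exp(-2*I*pi/3)) + 1*(exp(-I*pi/3))*conj(exp(-I*pi/3))
  = (1) + (1) + (1) + (1) + (1) + (1)
  = 6.
(Exp terms are combined using exp(i*s)*conj(exp(i*t)) = exp(i*(s-t)), and sums of them are collapsed using the identity that for every m > 1 the m distinct m-th roots of unity sum to 0, e.g. 1 + exp(2*I*pi/3) + exp(-2*I*pi/3) = 0.)
Dividing by |G| = 6 gives 6/6 = 1, matching the row-orthogonality relation <chi_1, chi_1> = [chi_1 = chi_1].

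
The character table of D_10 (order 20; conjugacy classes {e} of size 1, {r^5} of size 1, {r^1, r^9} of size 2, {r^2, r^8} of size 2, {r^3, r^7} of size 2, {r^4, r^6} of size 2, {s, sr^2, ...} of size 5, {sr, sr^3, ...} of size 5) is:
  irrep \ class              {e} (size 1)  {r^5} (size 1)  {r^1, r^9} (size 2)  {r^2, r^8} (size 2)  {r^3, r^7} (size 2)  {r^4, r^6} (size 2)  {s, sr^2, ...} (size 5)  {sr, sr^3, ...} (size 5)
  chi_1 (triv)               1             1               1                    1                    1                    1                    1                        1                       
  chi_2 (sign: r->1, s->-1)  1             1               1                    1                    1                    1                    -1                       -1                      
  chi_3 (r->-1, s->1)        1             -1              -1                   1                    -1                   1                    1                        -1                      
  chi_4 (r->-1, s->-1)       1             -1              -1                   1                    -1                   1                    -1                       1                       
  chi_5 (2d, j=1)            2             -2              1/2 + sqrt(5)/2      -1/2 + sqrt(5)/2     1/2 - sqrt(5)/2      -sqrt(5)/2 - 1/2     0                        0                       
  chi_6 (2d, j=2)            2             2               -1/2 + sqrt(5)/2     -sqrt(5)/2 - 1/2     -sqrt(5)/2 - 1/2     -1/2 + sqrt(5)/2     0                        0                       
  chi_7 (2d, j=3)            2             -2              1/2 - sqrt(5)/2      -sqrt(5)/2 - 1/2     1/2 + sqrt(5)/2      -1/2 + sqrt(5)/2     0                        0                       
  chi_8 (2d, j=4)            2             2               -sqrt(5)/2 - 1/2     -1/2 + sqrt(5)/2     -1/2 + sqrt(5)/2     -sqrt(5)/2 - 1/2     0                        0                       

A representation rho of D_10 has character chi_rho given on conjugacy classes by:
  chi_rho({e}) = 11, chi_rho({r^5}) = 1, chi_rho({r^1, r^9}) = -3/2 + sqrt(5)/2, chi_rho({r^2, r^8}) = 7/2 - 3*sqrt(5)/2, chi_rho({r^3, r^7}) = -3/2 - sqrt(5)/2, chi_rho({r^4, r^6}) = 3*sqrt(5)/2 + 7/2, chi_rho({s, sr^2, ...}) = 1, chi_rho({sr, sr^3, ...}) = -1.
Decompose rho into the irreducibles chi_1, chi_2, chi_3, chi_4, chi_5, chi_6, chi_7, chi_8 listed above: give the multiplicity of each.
Multiplicities: chi_1: 1, chi_2: 1, chi_3: 2, chi_4: 1, chi_5: 0, chi_6: 2, chi_7: 1, chi_8: 0.

Proof sketch: Use <chi_rho, chi> = (1/|G|) sum_C |C| * chi_rho(C) * conj(chi(C)) with |G| = 20 for each irreducible chi in the table:
  <chi_rho, chi_1> = (1/20)[1*(11)*conj(1) + 1*(1)*conj(1) + 2*(-3/2 + sqrt(5)/2)*conj(1) + 2*(7/2 - 3*sqrt(5)/2)*conj(1) + 2*(-3/2 - sqrt(5)/2)*conj(1) + 2*(3*sqrt(5)/2 + 7/2)*conj(1) + 5*(1)*conj(1) + 5*(-1)*conj(1)]
      = (1/20)[(11) + (1) + (-3 + sqrt(5)) + (7 - 3*sqrt(5)) + (-3 - sqrt(5)) + (3*sqrt(5) + 7) + (5) + (-5)] = 20/20 = 1
  <chi_rho, chi_2> = (1/20)[1*(11)*conj(1) + 1*(1)*conj(1) + 2*(-3/2 + sqrt(5)/2)*conj(1) + 2*(7/2 - 3*sqrt(5)/2)*conj(1) + 2*(-3/2 - sqrt(5)/2)*conj(1) + 2*(3*sqrt(5)/2 + 7/2)*conj(1) + 5*(1)*conj(-1) + 5*(-1)*conj(-1)]
      = (1/20)[(11) + (1) + (-3 + sqrt(5)) + (7 - 3*sqrt(5)) + (-3 - sqrt(5)) + (3*sqrt(5) + 7) + (-5) + (5)] = 20/20 = 1
  <chi_rho, chi_3> = (1/20)[1*(11)*conj(1) + 1*(1)*conj(-1) + 2*(-3/2 + sqrt(5)/2)*conj(-1) + 2*(7/2 - 3*sqrt(5)/2)*conj(1) + 2*(-3/2 - sqrt(5)/2)*conj(-1) + 2*(3*sqrt(5)/2 + 7/2)*conj(1) + 5*(1)*conj(1) + 5*(-1)*conj(-1)]
      = (1/20)[(11) + (-1) + (3 - sqrt(5)) + (7 - 3*sqrt(5)) + (sqrt(5) + 3) + (3*sqrt(5) + 7) + (5) + (5)] = 40/20 = 2
  <chi_rho, chi_4> = (1/20)[1*(11)*conj(1) + 1*(1)*conj(-1) + 2*(-3/2 + sqrt(5)/2)*conj(-1) + 2*(7/2 - 3*sqrt(5)/2)*conj(1) + 2*(-3/2 - sqrt(5)/2)*conj(-1) + 2*(3*sqrt(5)/2 + 7/2)*conj(1) + 5*(1)*conj(-1) + 5*(-1)*conj(1)]
      = (1/20)[(11) + (-1) + (3 - sqrt(5)) + (7 - 3*sqrt(5)) + (sqrt(5) + 3) + (3*sqrt(5) + 7) + (-5) + (-5)] = 20/20 = 1
  <chi_rho, chi_5> = (1/20)[1*(11)*conj(2) + 1*(1)*conj(-2) + 2*(-3/2 + sqrt(5)/2)*conj(1/2 + sqrt(5)/2) + 2*(7/2 - 3*sqrt(5)/2)*conj(-1/2 + sqrt(5)/2) + 2*(-3/2 - sqrt(5)/2)*conj(1/2 - sqrt(5)/2) + 2*(3*sqrt(5)/2 + 7/2)*conj(-sqrt(5)/2 - 1/2) + 5*(1)*conj(0) + 5*(-1)*conj(0)]
      = (1/20)[(22) + (-2) + (1 - sqrt(5)) + (-11 + 5*sqrt(5)) + (1 + sqrt(5)) + (-5*sqrt(5) - 11) + (0) + (0)] = 0/20 = 0
  <chi_rho, chi_6> = (1/20)[1*(11)*conj(2) + 1*(1)*conj(2) + 2*(-3/2 + sqrt(5)/2)*conj(-1/2 + sqrt(5)/2) + 2*(7/2 - 3*sqrt(5)/2)*conj(-sqrt(5)/2 - 1/2) + 2*(-3/2 - sqrt(5)/2)*conj(-sqrt(5)/2 - 1/2) + 2*(3*sqrt(5)/2 + 7/2)*conj(-1/2 + sqrt(5)/2) + 5*(1)*conj(0) + 5*(-1)*conj(0)]
      = (1/20)[(22) + (2) + (4 - 2*sqrt(5)) + (4 - 2*sqrt(5)) + (4 + 2*sqrt(5)) + (4 + 2*sqrt(5)) + (0) + (0)] = 40/20 = 2
  <chi_rho, chi_7> = (1/20)[1*(11)*conj(2) + 1*(1)*conj(-2) + 2*(-3/2 + sqrt(5)/2)*conj(1/2 - sqrt(5)/2) + 2*(7/2 - 3*sqrt(5)/2)*conj(-sqrt(5)/2 - 1/2) + 2*(-3/2 - sqrt(5)/2)*conj(1/2 + sqrt(5)/2) + 2*(3*sqrt(5)/2 + 7/2)*conj(-1/2 + sqrt(5)/2) + 5*(1)*conj(0) + 5*(-1)*conj(0)]
      = (1/20)[(22) + (-2) + (-4 + 2*sqrt(5)) + (4 - 2*sqrt(5)) + (-2*sqrt(5) - 4) + (4 + 2*sqrt(5)) + (0) + (0)] = 20/20 = 1
  <chi_rho, chi_8> = (1/20)[1*(11)*conj(2) + 1*(1)*conj(2) + 2*(-3/2 + sqrt(5)/2)*conj(-sqrt(5)/2 - 1/2) + 2*(7/2 - 3*sqrt(5)/2)*conj(-1/2 + sqrt(5)/2) + 2*(-3/2 - sqrt(5)/2)*conj(-1/2 + sqrt(5)/2) + 2*(3*sqrt(5)/2 + 7/2)*conj(-sqrt(5)/2 - 1/2) + 5*(1)*conj(0) + 5*(-1)*conj(0)]
      = (1/20)[(22) + (2) + (-1 + sqrt(5)) + (-11 + 5*sqrt(5)) + (-sqrt(5) - 1) + (-5*sqrt(5) - 11) + (0) + (0)] = 0/20 = 0
Dimension check: dim(rho) = sum (mult * dim) = 1*1 + 1*1 + 2*1 + 1*1 + 0*2 + 2*2 + 1*2 + 0*2 = 11 = chi_rho(e) = 11.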